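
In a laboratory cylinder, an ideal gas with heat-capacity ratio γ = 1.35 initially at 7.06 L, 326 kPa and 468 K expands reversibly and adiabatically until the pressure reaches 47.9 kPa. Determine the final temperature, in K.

Adiabatic: T₂/T₁ = (P₂/P₁)^((γ−1)/γ) ⇒ T₂ = 468×(0.147)^0.259 = 285 K; V₂ = 29.2 L.

285 K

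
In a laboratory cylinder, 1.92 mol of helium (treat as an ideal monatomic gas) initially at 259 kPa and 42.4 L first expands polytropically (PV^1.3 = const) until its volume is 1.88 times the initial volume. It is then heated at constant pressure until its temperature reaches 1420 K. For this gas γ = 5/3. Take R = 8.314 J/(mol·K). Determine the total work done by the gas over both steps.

19900 J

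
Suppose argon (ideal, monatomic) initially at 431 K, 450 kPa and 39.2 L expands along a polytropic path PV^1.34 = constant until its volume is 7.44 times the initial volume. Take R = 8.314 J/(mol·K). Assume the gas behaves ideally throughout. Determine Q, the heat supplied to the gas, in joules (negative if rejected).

n = P₁V₁/(RT₁) = 450×39.2/(8.314×431) = 4.92 mol.
Polytropic n=1.34: T₂ = T₁(V₁/V₂)^(n−1) = 431×(0.134)^0.34 = 218 K; P₂ = P₁(V₁/V₂)^n = 30.6 kPa.
W = (P₁V₁−P₂V₂)/(n−1) = (450×39.2−30.6×292)/0.34 = 25700 J.
ΔU = nCvΔT = 4.92×12.5×(218−431) = -13100 J.
Q = ΔU + W = 12600 J.

12600 J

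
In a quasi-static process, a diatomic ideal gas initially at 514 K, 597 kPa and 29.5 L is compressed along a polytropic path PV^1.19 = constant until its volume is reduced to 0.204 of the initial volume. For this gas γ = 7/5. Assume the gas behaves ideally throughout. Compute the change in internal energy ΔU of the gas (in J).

15500 J

n = P₁V₁/(RT₁) = 597×29.5/(8.314×514) = 4.12 mol.
Polytropic n=1.19: T₂ = T₁(V₁/V₂)^(n−1) = 514×(4.90)^0.19 = 695 K; P₂ = P₁(V₁/V₂)^n = 3960 kPa.
For an ideal gas ΔU = nCvΔT with Cv = (5/2)R = 20.8 J/(mol·K).
ΔU = 4.12×20.8×(695−514) = 15500 J.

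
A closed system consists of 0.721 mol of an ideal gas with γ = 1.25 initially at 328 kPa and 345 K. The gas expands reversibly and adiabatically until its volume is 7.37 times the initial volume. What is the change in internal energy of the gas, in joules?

-3250 J

V₁ = nRT₁/P₁ = 0.721×8.314×345/328 = 6.31 L.
Adiabatic: TV^(γ−1) = const ⇒ T₂ = 345×(0.136)^0.250 = 209 K; PV^γ = const ⇒ P₂ = 27.0 kPa.
For an ideal gas ΔU = nCvΔT with Cv = R/(γ−1) = 33.3 J/(mol·K).
ΔU = 0.721×33.3×(209−345) = -3250 J.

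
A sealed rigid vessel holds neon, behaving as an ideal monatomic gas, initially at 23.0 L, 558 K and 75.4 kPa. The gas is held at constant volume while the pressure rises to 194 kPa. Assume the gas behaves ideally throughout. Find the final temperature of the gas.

1440 K

Isochoric: V stays 23.0 L; P/T = const ⇒ T₂ = 1440 K, P₂ = 194 kPa.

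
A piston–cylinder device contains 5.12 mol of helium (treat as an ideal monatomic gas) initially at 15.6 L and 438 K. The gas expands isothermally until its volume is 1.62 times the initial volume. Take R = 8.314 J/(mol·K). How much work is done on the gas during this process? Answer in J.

-8990 J

P₁ = nRT₁/V₁ = 5.12×8.314×438/15.6 = 1200 kPa.
Isothermal: T stays 438 K; PV = const ⇒ V₂ = 25.3 L, P₂ = 738 kPa.
W = nRT ln(V₂/V₁) = 5.12×8.314×438×ln(1.62) = 8990 J.
Work done on the gas = −W_by = -8990 J.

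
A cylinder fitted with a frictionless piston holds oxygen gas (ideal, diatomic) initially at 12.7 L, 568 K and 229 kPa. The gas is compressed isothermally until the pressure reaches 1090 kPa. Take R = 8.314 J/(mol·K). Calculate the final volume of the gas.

2.67 L

Isothermal: T stays 568 K; PV = const ⇒ V₂ = 2.67 L, P₂ = 1090 kPa.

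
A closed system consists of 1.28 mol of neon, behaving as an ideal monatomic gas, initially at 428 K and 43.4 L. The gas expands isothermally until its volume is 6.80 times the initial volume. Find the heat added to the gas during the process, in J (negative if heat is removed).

P₁ = nRT₁/V₁ = 1.28×8.314×428/43.4 = 105 kPa.
Isothermal: T stays 428 K; PV = const ⇒ V₂ = 295 L, P₂ = 15.4 kPa.
ΔU = 0 (ideal gas, T constant).
W = nRT ln(V₂/V₁) = 1.28×8.314×428×ln(6.80) = 8730 J.
Q = ΔU + W = 8730 J.

8730 J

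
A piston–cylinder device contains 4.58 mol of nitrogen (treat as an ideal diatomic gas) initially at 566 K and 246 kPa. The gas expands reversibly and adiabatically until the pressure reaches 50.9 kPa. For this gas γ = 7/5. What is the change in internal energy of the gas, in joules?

V₁ = nRT₁/P₁ = 4.58×8.314×566/246 = 87.6 L.
Adiabatic: T₂/T₁ = (P₂/P₁)^((γ−1)/γ) ⇒ T₂ = 566×(0.207)^0.286 = 361 K; V₂ = 270 L.
For an ideal gas ΔU = nCvΔT with Cv = (5/2)R = 20.8 J/(mol·K).
ΔU = 4.58×20.8×(361−566) = -19500 J.

-19500 J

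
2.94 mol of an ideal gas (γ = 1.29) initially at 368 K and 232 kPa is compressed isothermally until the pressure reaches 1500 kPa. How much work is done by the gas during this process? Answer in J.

V₁ = nRT₁/P₁ = 2.94×8.314×368/232 = 38.8 L.
Isothermal: T stays 368 K; PV = const ⇒ V₂ = 6.00 L, P₂ = 1500 kPa.
W = nRT ln(V₂/V₁) = 2.94×8.314×368×ln(0.155) = -16800 J.

-16800 J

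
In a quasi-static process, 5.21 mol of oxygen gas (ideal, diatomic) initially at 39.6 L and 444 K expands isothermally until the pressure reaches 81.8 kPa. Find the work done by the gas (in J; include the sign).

P₁ = nRT₁/V₁ = 5.21×8.314×444/39.6 = 486 kPa.
Isothermal: T stays 444 K; PV = const ⇒ V₂ = 235 L, P₂ = 81.8 kPa.
W = nRT ln(V₂/V₁) = 5.21×8.314×444×ln(5.94) = 34300 J.

34300 J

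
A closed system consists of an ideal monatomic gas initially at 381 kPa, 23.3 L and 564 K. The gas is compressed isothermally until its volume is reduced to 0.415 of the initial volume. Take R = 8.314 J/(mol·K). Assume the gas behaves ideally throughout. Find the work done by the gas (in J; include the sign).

-7810 J

n = P₁V₁/(RT₁) = 381×23.3/(8.314×564) = 1.89 mol.
Isothermal: T stays 564 K; PV = const ⇒ V₂ = 9.67 L, P₂ = 918 kPa.
W = nRT ln(V₂/V₁) = 1.89×8.314×564×ln(0.415) = -7810 J.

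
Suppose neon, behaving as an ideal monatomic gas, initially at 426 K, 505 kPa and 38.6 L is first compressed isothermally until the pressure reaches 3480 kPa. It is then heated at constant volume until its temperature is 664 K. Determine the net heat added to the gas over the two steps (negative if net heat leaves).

n = P₁V₁/(RT₁) = 505×38.6/(8.314×426) = 5.50 mol.
Step 1 — Isothermal: T stays 426 K; PV = const ⇒ V₂ = 5.60 L, P₂ = 3480 kPa.
ΔU = 0 (ideal gas, T constant).
W = nRT ln(V₂/V₁) = 5.50×8.314×426×ln(0.145) = -37600 J.
Q = ΔU + W = -37600 J.
State after step 1: P = 3480 kPa, V = 5.60 L, T = 426 K.
Step 2 — Isochoric: V stays 5.60 L; P/T = const ⇒ T₂ = 664 K, P₂ = 5420 kPa.
W = 0 (no volume change).
ΔU = nCvΔT = 5.50×12.5×(664−426) = 16300 J.
Q = ΔU = 16300 J.
Net over both steps: W = -37600 J, Q = -21300 J, ΔU = 16300 J.

-21300 J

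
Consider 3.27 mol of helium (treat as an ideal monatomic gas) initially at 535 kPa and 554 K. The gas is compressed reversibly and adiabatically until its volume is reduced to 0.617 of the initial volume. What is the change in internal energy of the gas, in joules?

8580 J

V₁ = nRT₁/P₁ = 3.27×8.314×554/535 = 28.2 L.
Adiabatic: TV^(γ−1) = const ⇒ T₂ = 554×(1.62)^0.667 = 764 K; PV^γ = const ⇒ P₂ = 1200 kPa.
For an ideal gas ΔU = nCvΔT with Cv = (3/2)R = 12.5 J/(mol·K).
ΔU = 3.27×12.5×(764−554) = 8580 J.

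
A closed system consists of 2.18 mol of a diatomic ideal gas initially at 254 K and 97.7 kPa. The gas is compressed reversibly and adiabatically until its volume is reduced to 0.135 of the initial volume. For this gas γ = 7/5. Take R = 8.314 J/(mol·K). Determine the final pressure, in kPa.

1610 kPa

V₁ = nRT₁/P₁ = 2.18×8.314×254/97.7 = 47.1 L.
Adiabatic: TV^(γ−1) = const ⇒ T₂ = 254×(7.41)^0.400 = 566 K; PV^γ = const ⇒ P₂ = 1610 kPa.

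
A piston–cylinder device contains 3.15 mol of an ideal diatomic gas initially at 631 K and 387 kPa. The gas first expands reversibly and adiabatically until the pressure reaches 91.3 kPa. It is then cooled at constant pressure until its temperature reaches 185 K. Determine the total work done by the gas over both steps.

7880 J

V₁ = nRT₁/P₁ = 3.15×8.314×631/387 = 42.7 L.
Step 1 — Adiabatic: T₂/T₁ = (P₂/P₁)^((γ−1)/γ) ⇒ T₂ = 631×(0.236)^0.286 = 418 K; V₂ = 120 L.
ΔU = nCvΔT = 3.15×20.8×(418−631) = -14000 J.
Q = 0 for an adiabatic process, so W = −ΔU = 14000 J.
State after step 1: P = 91.3 kPa, V = 120 L, T = 418 K.
Step 2 — Isobaric: P stays 91.3 kPa; V/T = const ⇒ T₂ = 185 K, V₂ = 53.1 L.
W = PΔV = 91.3×(53.1−120) kPa·L = -6090 J.
ΔU = nCvΔT = 3.15×20.8×(185−418) = -15200 J.
Q = ΔU + W = nCpΔT = -21300 J.
Net over both steps: W = 7880 J, Q = -21300 J, ΔU = -29200 J.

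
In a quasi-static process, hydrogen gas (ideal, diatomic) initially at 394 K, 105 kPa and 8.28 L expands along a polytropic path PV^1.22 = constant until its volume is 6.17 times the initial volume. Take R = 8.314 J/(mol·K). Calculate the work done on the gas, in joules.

-1300 J

n = P₁V₁/(RT₁) = 105×8.28/(8.314×394) = 0.265 mol.
Polytropic n=1.22: T₂ = T₁(V₁/V₂)^(n−1) = 394×(0.162)^0.22 = 264 K; P₂ = P₁(V₁/V₂)^n = 11.4 kPa.
W = (P₁V₁−P₂V₂)/(n−1) = (105×8.28−11.4×51.1)/0.22 = 1300 J.
Work done on the gas = −W_by = -1300 J.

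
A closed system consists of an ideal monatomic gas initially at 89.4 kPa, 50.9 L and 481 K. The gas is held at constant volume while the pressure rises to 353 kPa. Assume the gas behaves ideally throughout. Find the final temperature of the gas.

1900 K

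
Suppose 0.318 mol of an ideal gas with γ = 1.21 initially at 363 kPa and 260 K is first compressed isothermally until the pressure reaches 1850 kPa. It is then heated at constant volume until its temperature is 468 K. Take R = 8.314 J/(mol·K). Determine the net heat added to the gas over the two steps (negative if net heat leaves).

V₁ = nRT₁/P₁ = 0.318×8.314×260/363 = 1.89 L.
Step 1 — Isothermal: T stays 260 K; PV = const ⇒ V₂ = 0.372 L, P₂ = 1850 kPa.
ΔU = 0 (ideal gas, T constant).
W = nRT ln(V₂/V₁) = 0.318×8.314×260×ln(0.196) = -1120 J.
Q = ΔU + W = -1120 J.
State after step 1: P = 1850 kPa, V = 0.372 L, T = 260 K.
Step 2 — Isochoric: V stays 0.372 L; P/T = const ⇒ T₂ = 468 K, P₂ = 3330 kPa.
W = 0 (no volume change).
ΔU = nCvΔT = 0.318×39.6×(468−260) = 2620 J.
Q = ΔU = 2620 J.
Net over both steps: W = -1120 J, Q = 1500 J, ΔU = 2620 J.

1500 J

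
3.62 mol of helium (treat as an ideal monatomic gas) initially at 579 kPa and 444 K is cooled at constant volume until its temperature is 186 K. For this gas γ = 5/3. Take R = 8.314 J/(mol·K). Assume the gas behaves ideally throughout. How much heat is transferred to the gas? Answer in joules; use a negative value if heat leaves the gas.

-11600 J

V₁ = nRT₁/P₁ = 3.62×8.314×444/579 = 23.1 L.
Isochoric: V stays 23.1 L; P/T = const ⇒ T₂ = 186 K, P₂ = 243 kPa.
W = 0 (no volume change).
ΔU = nCvΔT = 3.62×12.5×(186−444) = -11600 J.
Q = ΔU = -11600 J.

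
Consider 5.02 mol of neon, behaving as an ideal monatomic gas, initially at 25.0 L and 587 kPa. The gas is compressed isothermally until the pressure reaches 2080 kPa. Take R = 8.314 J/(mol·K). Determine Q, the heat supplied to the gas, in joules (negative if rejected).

-18600 J

T₁ = P₁V₁/(nR) = 587×25.0/(5.02×8.314) = 352 K.
Isothermal: T stays 352 K; PV = const ⇒ V₂ = 7.06 L, P₂ = 2080 kPa.
ΔU = 0 (ideal gas, T constant).
W = nRT ln(V₂/V₁) = 5.02×8.314×352×ln(0.282) = -18600 J.
Q = ΔU + W = -18600 J.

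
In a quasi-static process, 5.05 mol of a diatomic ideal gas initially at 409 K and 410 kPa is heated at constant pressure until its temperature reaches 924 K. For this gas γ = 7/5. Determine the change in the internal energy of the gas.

V₁ = nRT₁/P₁ = 5.05×8.314×409/410 = 41.9 L.
Isobaric: P stays 410 kPa; V/T = const ⇒ T₂ = 924 K, V₂ = 94.6 L.
For an ideal gas ΔU = nCvΔT with Cv = (5/2)R = 20.8 J/(mol·K).
ΔU = 5.05×20.8×(924−409) = 54100 J.

54100 J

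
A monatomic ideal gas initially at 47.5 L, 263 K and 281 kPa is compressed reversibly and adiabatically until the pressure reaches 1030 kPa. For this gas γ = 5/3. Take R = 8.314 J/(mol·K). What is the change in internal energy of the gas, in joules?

13600 J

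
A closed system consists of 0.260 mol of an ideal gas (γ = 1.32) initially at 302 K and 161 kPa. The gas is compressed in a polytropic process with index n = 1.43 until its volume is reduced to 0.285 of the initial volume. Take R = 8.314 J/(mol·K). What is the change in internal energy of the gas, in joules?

1460 J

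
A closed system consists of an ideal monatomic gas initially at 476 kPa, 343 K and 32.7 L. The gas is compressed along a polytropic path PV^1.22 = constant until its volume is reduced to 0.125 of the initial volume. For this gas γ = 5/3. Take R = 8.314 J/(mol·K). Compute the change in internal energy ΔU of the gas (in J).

13500 J

n = P₁V₁/(RT₁) = 476×32.7/(8.314×343) = 5.46 mol.
Polytropic n=1.22: T₂ = T₁(V₁/V₂)^(n−1) = 343×(8.00)^0.22 = 542 K; P₂ = P₁(V₁/V₂)^n = 6020 kPa.
For an ideal gas ΔU = nCvΔT with Cv = (3/2)R = 12.5 J/(mol·K).
ΔU = 5.46×12.5×(542−343) = 13500 J.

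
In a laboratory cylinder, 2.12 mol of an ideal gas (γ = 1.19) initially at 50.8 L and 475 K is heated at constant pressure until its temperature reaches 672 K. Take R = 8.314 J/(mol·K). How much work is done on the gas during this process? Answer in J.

-3470 J

P₁ = nRT₁/V₁ = 2.12×8.314×475/50.8 = 165 kPa.
Isobaric: P stays 165 kPa; V/T = const ⇒ T₂ = 672 K, V₂ = 71.9 L.
W = PΔV = 165×(71.9−50.8) kPa·L = 3470 J.
Work done on the gas = −W_by = -3470 J.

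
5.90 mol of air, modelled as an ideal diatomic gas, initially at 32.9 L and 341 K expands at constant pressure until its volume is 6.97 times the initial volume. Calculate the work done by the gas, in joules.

P₁ = nRT₁/V₁ = 5.90×8.314×341/32.9 = 508 kPa.
Isobaric: P stays 508 kPa; V/T = const ⇒ T₂ = 2380 K, V₂ = 229 L.
W = PΔV = 508×(229−32.9) kPa·L = 99900 J.

99900 J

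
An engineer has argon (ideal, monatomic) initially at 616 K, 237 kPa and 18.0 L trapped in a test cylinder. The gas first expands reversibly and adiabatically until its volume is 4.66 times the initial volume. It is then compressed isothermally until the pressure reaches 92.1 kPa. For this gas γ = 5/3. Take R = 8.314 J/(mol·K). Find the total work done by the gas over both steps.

1630 J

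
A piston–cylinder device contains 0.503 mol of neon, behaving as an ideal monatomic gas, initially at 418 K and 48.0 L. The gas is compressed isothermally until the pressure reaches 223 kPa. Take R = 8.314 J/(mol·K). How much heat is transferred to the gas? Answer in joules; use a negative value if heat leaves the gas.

P₁ = nRT₁/V₁ = 0.503×8.314×418/48.0 = 36.4 kPa.
Isothermal: T stays 418 K; PV = const ⇒ V₂ = 7.84 L, P₂ = 223 kPa.
ΔU = 0 (ideal gas, T constant).
W = nRT ln(V₂/V₁) = 0.503×8.314×418×ln(0.163) = -3170 J.
Q = ΔU + W = -3170 J.

-3170 J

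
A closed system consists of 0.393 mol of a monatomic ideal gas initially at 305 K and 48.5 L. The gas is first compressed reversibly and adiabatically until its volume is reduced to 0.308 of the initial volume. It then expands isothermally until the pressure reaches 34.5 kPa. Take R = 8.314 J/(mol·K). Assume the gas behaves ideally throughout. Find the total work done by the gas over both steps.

P₁ = nRT₁/V₁ = 0.393×8.314×305/48.5 = 20.5 kPa.
Step 1 — Adiabatic: TV^(γ−1) = const ⇒ T₂ = 305×(3.25)^0.667 = 669 K; PV^γ = const ⇒ P₂ = 146 kPa.
ΔU = nCvΔT = 0.393×12.5×(669−305) = 1780 J.
Q = 0 for an adiabatic process, so W = −ΔU = -1780 J.
State after step 1: P = 146 kPa, V = 14.9 L, T = 669 K.
Step 2 — Isothermal: T stays 669 K; PV = const ⇒ V₂ = 63.3 L, P₂ = 34.5 kPa.
ΔU = 0 (ideal gas, T constant).
W = nRT ln(V₂/V₁) = 0.393×8.314×669×ln(4.24) = 3160 J.
Q = ΔU + W = 3160 J.
Net over both steps: W = 1370 J, Q = 3160 J, ΔU = 1780 J.

1370 J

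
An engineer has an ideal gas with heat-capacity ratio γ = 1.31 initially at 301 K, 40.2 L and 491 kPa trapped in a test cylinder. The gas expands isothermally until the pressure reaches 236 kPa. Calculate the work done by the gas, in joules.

14500 J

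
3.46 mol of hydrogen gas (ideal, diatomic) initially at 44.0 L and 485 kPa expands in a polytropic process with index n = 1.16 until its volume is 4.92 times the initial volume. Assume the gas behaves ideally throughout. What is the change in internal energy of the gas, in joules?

T₁ = P₁V₁/(nR) = 485×44.0/(3.46×8.314) = 742 K.
Polytropic n=1.16: T₂ = T₁(V₁/V₂)^(n−1) = 742×(0.203)^0.16 = 575 K; P₂ = P₁(V₁/V₂)^n = 76.4 kPa.
For an ideal gas ΔU = nCvΔT with Cv = (5/2)R = 20.8 J/(mol·K).
ΔU = 3.46×20.8×(575−742) = -12000 J.

-12000 J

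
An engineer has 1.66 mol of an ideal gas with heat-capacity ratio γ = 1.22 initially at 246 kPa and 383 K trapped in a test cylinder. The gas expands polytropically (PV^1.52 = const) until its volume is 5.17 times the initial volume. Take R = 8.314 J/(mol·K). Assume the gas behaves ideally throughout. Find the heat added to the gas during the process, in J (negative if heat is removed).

V₁ = nRT₁/P₁ = 1.66×8.314×383/246 = 21.5 L.
Polytropic n=1.52: T₂ = T₁(V₁/V₂)^(n−1) = 383×(0.193)^0.52 = 163 K; P₂ = P₁(V₁/V₂)^n = 20.3 kPa.
W = (P₁V₁−P₂V₂)/(n−1) = (246×21.5−20.3×111)/0.52 = 5840 J.
ΔU = nCvΔT = 1.66×37.8×(163−383) = -13800 J.
Q = ΔU + W = -7960 J.

-7960 J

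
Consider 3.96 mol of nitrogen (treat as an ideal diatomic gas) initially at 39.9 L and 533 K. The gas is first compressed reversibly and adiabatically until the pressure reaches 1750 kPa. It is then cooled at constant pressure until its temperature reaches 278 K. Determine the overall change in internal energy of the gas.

-21000 J

P₁ = nRT₁/V₁ = 3.96×8.314×533/39.9 = 440 kPa.
Step 1 — Adiabatic: T₂/T₁ = (P₂/P₁)^((γ−1)/γ) ⇒ T₂ = 533×(3.98)^0.286 = 791 K; V₂ = 14.9 L.
ΔU = nCvΔT = 3.96×20.8×(791−533) = 21200 J.
Q = 0 for an adiabatic process, so W = −ΔU = -21200 J.
State after step 1: P = 1750 kPa, V = 14.9 L, T = 791 K.
Step 2 — Isobaric: P stays 1750 kPa; V/T = const ⇒ T₂ = 278 K, V₂ = 5.23 L.
W = PΔV = 1750×(5.23−14.9) kPa·L = -16900 J.
ΔU = nCvΔT = 3.96×20.8×(278−791) = -42200 J.
Q = ΔU + W = nCpΔT = -59100 J.
Net over both steps: W = -38100 J, Q = -59100 J, ΔU = -21000 J.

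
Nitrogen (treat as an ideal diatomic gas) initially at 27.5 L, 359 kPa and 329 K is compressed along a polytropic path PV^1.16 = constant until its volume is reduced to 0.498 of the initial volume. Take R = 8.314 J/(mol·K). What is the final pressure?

806 kPa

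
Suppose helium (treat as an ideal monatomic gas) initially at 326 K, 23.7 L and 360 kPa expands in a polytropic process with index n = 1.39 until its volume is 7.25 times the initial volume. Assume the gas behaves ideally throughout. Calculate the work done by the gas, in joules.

11800 J

n = P₁V₁/(RT₁) = 360×23.7/(8.314×326) = 3.15 mol.
Polytropic n=1.39: T₂ = T₁(V₁/V₂)^(n−1) = 326×(0.138)^0.39 = 151 K; P₂ = P₁(V₁/V₂)^n = 22.9 kPa.
W = (P₁V₁−P₂V₂)/(n−1) = (360×23.7−22.9×172)/0.39 = 11800 J.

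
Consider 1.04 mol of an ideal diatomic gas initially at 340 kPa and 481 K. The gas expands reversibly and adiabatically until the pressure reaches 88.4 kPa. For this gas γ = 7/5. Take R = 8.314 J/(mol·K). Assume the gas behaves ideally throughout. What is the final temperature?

V₁ = nRT₁/P₁ = 1.04×8.314×481/340 = 12.2 L.
Adiabatic: T₂/T₁ = (P₂/P₁)^((γ−1)/γ) ⇒ T₂ = 481×(0.260)^0.286 = 327 K; V₂ = 32.0 L.

327 K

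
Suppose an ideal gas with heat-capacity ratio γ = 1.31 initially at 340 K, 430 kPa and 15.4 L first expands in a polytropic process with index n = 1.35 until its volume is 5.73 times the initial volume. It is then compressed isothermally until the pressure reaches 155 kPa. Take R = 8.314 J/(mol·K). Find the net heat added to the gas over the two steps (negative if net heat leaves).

-5920 J

n = P₁V₁/(RT₁) = 430×15.4/(8.314×340) = 2.34 mol.
Step 1 — Polytropic n=1.35: T₂ = T₁(V₁/V₂)^(n−1) = 340×(0.175)^0.35 = 185 K; P₂ = P₁(V₁/V₂)^n = 40.7 kPa.
W = (P₁V₁−P₂V₂)/(n−1) = (430×15.4−40.7×88.2)/0.35 = 8650 J.
ΔU = nCvΔT = 2.34×26.8×(185−340) = -9770 J.
Q = ΔU + W = -1120 J.
State after step 1: P = 40.7 kPa, V = 88.2 L, T = 185 K.
Step 2 — Isothermal: T stays 185 K; PV = const ⇒ V₂ = 23.2 L, P₂ = 155 kPa.
ΔU = 0 (ideal gas, T constant).
W = nRT ln(V₂/V₁) = 2.34×8.314×185×ln(0.263) = -4800 J.
Q = ΔU + W = -4800 J.
Net over both steps: W = 3850 J, Q = -5920 J, ΔU = -9770 J.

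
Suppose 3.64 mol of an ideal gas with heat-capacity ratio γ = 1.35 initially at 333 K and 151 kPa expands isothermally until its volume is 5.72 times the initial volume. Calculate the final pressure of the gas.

V₁ = nRT₁/P₁ = 3.64×8.314×333/151 = 66.7 L.
Isothermal: T stays 333 K; PV = const ⇒ V₂ = 382 L, P₂ = 26.4 kPa.

26.4 kPa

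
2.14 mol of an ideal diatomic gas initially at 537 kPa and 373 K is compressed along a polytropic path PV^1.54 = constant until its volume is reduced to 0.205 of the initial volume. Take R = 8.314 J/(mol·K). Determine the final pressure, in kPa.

V₁ = nRT₁/P₁ = 2.14×8.314×373/537 = 12.4 L.
Polytropic n=1.54: T₂ = T₁(V₁/V₂)^(n−1) = 373×(4.88)^0.54 = 878 K; P₂ = P₁(V₁/V₂)^n = 6160 kPa.

6160 kPa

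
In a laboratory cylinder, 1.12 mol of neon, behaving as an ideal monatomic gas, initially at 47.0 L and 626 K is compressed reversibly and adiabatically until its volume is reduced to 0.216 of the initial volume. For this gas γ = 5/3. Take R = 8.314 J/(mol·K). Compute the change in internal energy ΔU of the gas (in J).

P₁ = nRT₁/V₁ = 1.12×8.314×626/47.0 = 124 kPa.
Adiabatic: TV^(γ−1) = const ⇒ T₂ = 626×(4.63)^0.667 = 1740 K; PV^γ = const ⇒ P₂ = 1590 kPa.
For an ideal gas ΔU = nCvΔT with Cv = (3/2)R = 12.5 J/(mol·K).
ΔU = 1.12×12.5×(1740−626) = 15500 J.

15500 J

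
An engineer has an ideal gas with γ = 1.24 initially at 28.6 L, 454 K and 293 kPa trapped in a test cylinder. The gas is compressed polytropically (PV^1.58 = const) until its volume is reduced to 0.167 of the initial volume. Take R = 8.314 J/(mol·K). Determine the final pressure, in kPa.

4950 kPa

Polytropic n=1.58: T₂ = T₁(V₁/V₂)^(n−1) = 454×(5.99)^0.58 = 1280 K; P₂ = P₁(V₁/V₂)^n = 4950 kPa.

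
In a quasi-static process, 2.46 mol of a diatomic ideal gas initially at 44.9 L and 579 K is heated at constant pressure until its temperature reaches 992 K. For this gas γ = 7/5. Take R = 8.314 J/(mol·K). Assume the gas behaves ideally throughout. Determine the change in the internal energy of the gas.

P₁ = nRT₁/V₁ = 2.46×8.314×579/44.9 = 264 kPa.
Isobaric: P stays 264 kPa; V/T = const ⇒ T₂ = 992 K, V₂ = 76.9 L.
For an ideal gas ΔU = nCvΔT with Cv = (5/2)R = 20.8 J/(mol·K).
ΔU = 2.46×20.8×(992−579) = 21100 J.

21100 J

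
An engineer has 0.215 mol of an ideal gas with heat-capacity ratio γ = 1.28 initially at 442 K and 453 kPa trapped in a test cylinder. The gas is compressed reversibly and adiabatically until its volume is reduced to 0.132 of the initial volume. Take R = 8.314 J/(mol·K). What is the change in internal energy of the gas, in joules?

2150 J

V₁ = nRT₁/P₁ = 0.215×8.314×442/453 = 1.74 L.
Adiabatic: TV^(γ−1) = const ⇒ T₂ = 442×(7.58)^0.280 = 779 K; PV^γ = const ⇒ P₂ = 6050 kPa.
For an ideal gas ΔU = nCvΔT with Cv = R/(γ−1) = 29.7 J/(mol·K).
ΔU = 0.215×29.7×(779−442) = 2150 J.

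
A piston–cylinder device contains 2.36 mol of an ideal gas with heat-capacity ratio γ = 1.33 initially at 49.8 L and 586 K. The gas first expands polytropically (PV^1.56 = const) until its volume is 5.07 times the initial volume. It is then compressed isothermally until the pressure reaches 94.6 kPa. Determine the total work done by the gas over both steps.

4660 J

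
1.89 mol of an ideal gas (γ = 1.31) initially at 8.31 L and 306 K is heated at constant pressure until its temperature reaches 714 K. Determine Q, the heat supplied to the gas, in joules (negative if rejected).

P₁ = nRT₁/V₁ = 1.89×8.314×306/8.31 = 579 kPa.
Isobaric: P stays 579 kPa; V/T = const ⇒ T₂ = 714 K, V₂ = 19.4 L.
W = PΔV = 579×(19.4−8.31) kPa·L = 6410 J.
ΔU = nCvΔT = 1.89×26.8×(714−306) = 20700 J.
Q = ΔU + W = nCpΔT = 27100 J.

27100 J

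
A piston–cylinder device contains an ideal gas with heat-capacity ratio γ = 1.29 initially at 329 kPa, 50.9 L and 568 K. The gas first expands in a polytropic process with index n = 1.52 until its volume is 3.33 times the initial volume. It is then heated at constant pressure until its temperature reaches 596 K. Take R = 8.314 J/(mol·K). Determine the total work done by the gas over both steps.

n = P₁V₁/(RT₁) = 329×50.9/(8.314×568) = 3.55 mol.
Step 1 — Polytropic n=1.52: T₂ = T₁(V₁/V₂)^(n−1) = 568×(0.300)^0.52 = 304 K; P₂ = P₁(V₁/V₂)^n = 52.9 kPa.
W = (P₁V₁−P₂V₂)/(n−1) = (329×50.9−52.9×169)/0.52 = 15000 J.
ΔU = nCvΔT = 3.55×28.7×(304−568) = -26900 J.
Q = ΔU + W = -11900 J.
State after step 1: P = 52.9 kPa, V = 169 L, T = 304 K.
Step 2 — Isobaric: P stays 52.9 kPa; V/T = const ⇒ T₂ = 596 K, V₂ = 332 L.
W = PΔV = 52.9×(332−169) kPa·L = 8610 J.
ΔU = nCvΔT = 3.55×28.7×(596−304) = 29700 J.
Q = ΔU + W = nCpΔT = 38300 J.
Net over both steps: W = 23600 J, Q = 26400 J, ΔU = 2850 J.

23600 J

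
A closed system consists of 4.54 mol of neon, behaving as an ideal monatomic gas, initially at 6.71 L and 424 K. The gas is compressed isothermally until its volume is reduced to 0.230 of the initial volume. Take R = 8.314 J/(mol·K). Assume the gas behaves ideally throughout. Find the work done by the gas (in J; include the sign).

-23500 J

P₁ = nRT₁/V₁ = 4.54×8.314×424/6.71 = 2390 kPa.
Isothermal: T stays 424 K; PV = const ⇒ V₂ = 1.54 L, P₂ = 10400 kPa.
W = nRT ln(V₂/V₁) = 4.54×8.314×424×ln(0.230) = -23500 J.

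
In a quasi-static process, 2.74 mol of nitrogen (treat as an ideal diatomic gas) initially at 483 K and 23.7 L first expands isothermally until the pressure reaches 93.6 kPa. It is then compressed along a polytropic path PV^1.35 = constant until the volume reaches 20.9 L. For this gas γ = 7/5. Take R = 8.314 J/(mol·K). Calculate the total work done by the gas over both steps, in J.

-8480 J

P₁ = nRT₁/V₁ = 2.74×8.314×483/23.7 = 464 kPa.
Step 1 — Isothermal: T stays 483 K; PV = const ⇒ V₂ = 118 L, P₂ = 93.6 kPa.
ΔU = 0 (ideal gas, T constant).
W = nRT ln(V₂/V₁) = 2.74×8.314×483×ln(4.96) = 17600 J.
Q = ΔU + W = 17600 J.
State after step 1: P = 93.6 kPa, V = 118 L, T = 483 K.
Step 2 — Polytropic n=1.35: T₂ = T₁(V₁/V₂)^(n−1) = 483×(5.62)^0.35 = 884 K; P₂ = P₁(V₁/V₂)^n = 964 kPa.
W = (P₁V₁−P₂V₂)/(n−1) = (93.6×118−964×20.9)/0.35 = -26100 J.
ΔU = nCvΔT = 2.74×20.8×(884−483) = 22800 J.
Q = ΔU + W = -3260 J.
Net over both steps: W = -8480 J, Q = 14400 J, ΔU = 22800 J.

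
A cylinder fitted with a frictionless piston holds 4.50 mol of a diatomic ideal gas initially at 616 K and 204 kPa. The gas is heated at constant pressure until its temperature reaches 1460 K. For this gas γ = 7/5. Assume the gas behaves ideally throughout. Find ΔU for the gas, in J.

V₁ = nRT₁/P₁ = 4.50×8.314×616/204 = 113 L.
Isobaric: P stays 204 kPa; V/T = const ⇒ T₂ = 1460 K, V₂ = 268 L.
For an ideal gas ΔU = nCvΔT with Cv = (5/2)R = 20.8 J/(mol·K).
ΔU = 4.50×20.8×(1460−616) = 78900 J.

78900 J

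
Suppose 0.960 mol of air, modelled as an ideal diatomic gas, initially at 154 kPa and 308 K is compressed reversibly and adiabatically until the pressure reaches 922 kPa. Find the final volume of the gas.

4.45 L

V₁ = nRT₁/P₁ = 0.960×8.314×308/154 = 16.0 L.
Adiabatic: T₂/T₁ = (P₂/P₁)^((γ−1)/γ) ⇒ T₂ = 308×(5.99)^0.286 = 514 K; V₂ = 4.45 L.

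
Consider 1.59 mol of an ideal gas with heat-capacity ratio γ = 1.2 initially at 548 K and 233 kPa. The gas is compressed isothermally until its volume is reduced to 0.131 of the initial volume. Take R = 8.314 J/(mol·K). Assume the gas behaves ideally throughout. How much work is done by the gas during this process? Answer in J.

V₁ = nRT₁/P₁ = 1.59×8.314×548/233 = 31.1 L.
Isothermal: T stays 548 K; PV = const ⇒ V₂ = 4.07 L, P₂ = 1780 kPa.
W = nRT ln(V₂/V₁) = 1.59×8.314×548×ln(0.131) = -14700 J.

-14700 J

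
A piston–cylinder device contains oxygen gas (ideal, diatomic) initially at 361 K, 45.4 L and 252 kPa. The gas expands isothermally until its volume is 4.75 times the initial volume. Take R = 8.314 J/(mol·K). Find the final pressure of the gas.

53.1 kPa

Isothermal: T stays 361 K; PV = const ⇒ V₂ = 216 L, P₂ = 53.1 kPa.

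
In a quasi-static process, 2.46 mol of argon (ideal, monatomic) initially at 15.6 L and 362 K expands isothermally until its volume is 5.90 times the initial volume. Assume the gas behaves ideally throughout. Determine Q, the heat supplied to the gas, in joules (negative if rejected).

P₁ = nRT₁/V₁ = 2.46×8.314×362/15.6 = 475 kPa.
Isothermal: T stays 362 K; PV = const ⇒ V₂ = 92.0 L, P₂ = 80.4 kPa.
ΔU = 0 (ideal gas, T constant).
W = nRT ln(V₂/V₁) = 2.46×8.314×362×ln(5.90) = 13100 J.
Q = ΔU + W = 13100 J.

13100 J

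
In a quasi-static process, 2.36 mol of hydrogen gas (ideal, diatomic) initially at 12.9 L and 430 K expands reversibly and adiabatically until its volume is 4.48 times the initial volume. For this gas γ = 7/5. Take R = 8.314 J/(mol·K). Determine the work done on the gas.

P₁ = nRT₁/V₁ = 2.36×8.314×430/12.9 = 654 kPa.
Adiabatic: TV^(γ−1) = const ⇒ T₂ = 430×(0.223)^0.400 = 236 K; PV^γ = const ⇒ P₂ = 80.1 kPa.
ΔU = nCvΔT = 2.36×20.8×(236−430) = -9510 J.
Q = 0 for an adiabatic process, so W = −ΔU = 9510 J.
Work done on the gas = −W_by = -9510 J.

-9510 J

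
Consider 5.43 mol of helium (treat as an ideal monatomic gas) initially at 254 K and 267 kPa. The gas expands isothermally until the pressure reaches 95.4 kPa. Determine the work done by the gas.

11800 J

V₁ = nRT₁/P₁ = 5.43×8.314×254/267 = 42.9 L.
Isothermal: T stays 254 K; PV = const ⇒ V₂ = 120 L, P₂ = 95.4 kPa.
W = nRT ln(V₂/V₁) = 5.43×8.314×254×ln(2.80) = 11800 J.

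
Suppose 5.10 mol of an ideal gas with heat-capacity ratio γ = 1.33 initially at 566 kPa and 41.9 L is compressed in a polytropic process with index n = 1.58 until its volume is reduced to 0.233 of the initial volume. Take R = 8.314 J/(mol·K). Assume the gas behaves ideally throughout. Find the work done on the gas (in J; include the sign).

54300 J

T₁ = P₁V₁/(nR) = 566×41.9/(5.10×8.314) = 559 K.
Polytropic n=1.58: T₂ = T₁(V₁/V₂)^(n−1) = 559×(4.29)^0.58 = 1300 K; P₂ = P₁(V₁/V₂)^n = 5650 kPa.
W = (P₁V₁−P₂V₂)/(n−1) = (566×41.9−5650×9.76)/0.58 = -54300 J.
Work done on the gas = −W_by = 54300 J.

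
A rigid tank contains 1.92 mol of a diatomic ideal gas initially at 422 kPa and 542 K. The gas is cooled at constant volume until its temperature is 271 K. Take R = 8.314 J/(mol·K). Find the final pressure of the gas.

211 kPa

V₁ = nRT₁/P₁ = 1.92×8.314×542/422 = 20.5 L.
Isochoric: V stays 20.5 L; P/T = const ⇒ T₂ = 271 K, P₂ = 211 kPa.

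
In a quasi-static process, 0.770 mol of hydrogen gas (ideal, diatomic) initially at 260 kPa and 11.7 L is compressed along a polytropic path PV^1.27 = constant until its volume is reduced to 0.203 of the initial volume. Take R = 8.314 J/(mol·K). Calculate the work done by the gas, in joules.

-6060 J

T₁ = P₁V₁/(nR) = 260×11.7/(0.770×8.314) = 475 K.
Polytropic n=1.27: T₂ = T₁(V₁/V₂)^(n−1) = 475×(4.93)^0.27 = 731 K; P₂ = P₁(V₁/V₂)^n = 1970 kPa.
W = (P₁V₁−P₂V₂)/(n−1) = (260×11.7−1970×2.38)/0.27 = -6060 J.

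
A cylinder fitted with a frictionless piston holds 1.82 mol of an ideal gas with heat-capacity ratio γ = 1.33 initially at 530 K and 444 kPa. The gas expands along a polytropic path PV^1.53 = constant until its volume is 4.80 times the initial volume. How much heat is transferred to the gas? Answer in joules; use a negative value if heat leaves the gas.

V₁ = nRT₁/P₁ = 1.82×8.314×530/444 = 18.1 L.
Polytropic n=1.53: T₂ = T₁(V₁/V₂)^(n−1) = 530×(0.208)^0.53 = 231 K; P₂ = P₁(V₁/V₂)^n = 40.3 kPa.
W = (P₁V₁−P₂V₂)/(n−1) = (444×18.1−40.3×86.7)/0.53 = 8540 J.
ΔU = nCvΔT = 1.82×25.2×(231−530) = -13700 J.
Q = ΔU + W = -5180 J.

-5180 J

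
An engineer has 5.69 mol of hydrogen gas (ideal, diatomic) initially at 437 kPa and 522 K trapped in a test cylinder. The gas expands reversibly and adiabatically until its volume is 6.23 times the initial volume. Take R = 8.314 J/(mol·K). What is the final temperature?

V₁ = nRT₁/P₁ = 5.69×8.314×522/437 = 56.5 L.
Adiabatic: TV^(γ−1) = const ⇒ T₂ = 522×(0.161)^0.400 = 251 K; PV^γ = const ⇒ P₂ = 33.7 kPa.

251 K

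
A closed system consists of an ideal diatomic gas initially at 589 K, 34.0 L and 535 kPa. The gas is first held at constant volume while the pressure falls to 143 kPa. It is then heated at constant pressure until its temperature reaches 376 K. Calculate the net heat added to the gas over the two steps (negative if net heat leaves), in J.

-9700 J

n = P₁V₁/(RT₁) = 535×34.0/(8.314×589) = 3.71 mol.
Step 1 — Isochoric: V stays 34.0 L; P/T = const ⇒ T₂ = 157 K, P₂ = 143 kPa.
W = 0 (no volume change).
ΔU = nCvΔT = 3.71×20.8×(157−589) = -33300 J.
Q = ΔU = -33300 J.
State after step 1: P = 143 kPa, V = 34.0 L, T = 157 K.
Step 2 — Isobaric: P stays 143 kPa; V/T = const ⇒ T₂ = 376 K, V₂ = 81.2 L.
W = PΔV = 143×(81.2−34.0) kPa·L = 6750 J.
ΔU = nCvΔT = 3.71×20.8×(376−157) = 16900 J.
Q = ΔU + W = nCpΔT = 23600 J.
Net over both steps: W = 6750 J, Q = -9700 J, ΔU = -16400 J.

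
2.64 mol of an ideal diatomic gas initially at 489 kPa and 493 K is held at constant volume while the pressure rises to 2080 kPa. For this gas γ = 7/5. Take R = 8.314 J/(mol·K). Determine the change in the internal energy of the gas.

88000 J

V₁ = nRT₁/P₁ = 2.64×8.314×493/489 = 22.1 L.
Isochoric: V stays 22.1 L; P/T = const ⇒ T₂ = 2100 K, P₂ = 2080 kPa.
For an ideal gas ΔU = nCvΔT with Cv = (5/2)R = 20.8 J/(mol·K).
ΔU = 2.64×20.8×(2100−493) = 88000 J.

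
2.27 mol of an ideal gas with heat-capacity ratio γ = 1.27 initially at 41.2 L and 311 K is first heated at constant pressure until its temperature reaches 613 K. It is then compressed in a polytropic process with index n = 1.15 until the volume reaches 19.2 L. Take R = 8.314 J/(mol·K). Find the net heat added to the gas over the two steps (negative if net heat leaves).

18500 J

P₁ = nRT₁/V₁ = 2.27×8.314×311/41.2 = 142 kPa.
Step 1 — Isobaric: P stays 142 kPa; V/T = const ⇒ T₂ = 613 K, V₂ = 81.2 L.
W = PΔV = 142×(81.2−41.2) kPa·L = 5700 J.
ΔU = nCvΔT = 2.27×30.8×(613−311) = 21100 J.
Q = ΔU + W = nCpΔT = 26800 J.
State after step 1: P = 142 kPa, V = 81.2 L, T = 613 K.
Step 2 — Polytropic n=1.15: T₂ = T₁(V₁/V₂)^(n−1) = 613×(4.23)^0.15 = 761 K; P₂ = P₁(V₁/V₂)^n = 748 kPa.
W = (P₁V₁−P₂V₂)/(n−1) = (142×81.2−748×19.2)/0.15 = -18600 J.
ΔU = nCvΔT = 2.27×30.8×(761−613) = 10300 J.
Q = ΔU + W = -8280 J.
Net over both steps: W = -12900 J, Q = 18500 J, ΔU = 31500 J.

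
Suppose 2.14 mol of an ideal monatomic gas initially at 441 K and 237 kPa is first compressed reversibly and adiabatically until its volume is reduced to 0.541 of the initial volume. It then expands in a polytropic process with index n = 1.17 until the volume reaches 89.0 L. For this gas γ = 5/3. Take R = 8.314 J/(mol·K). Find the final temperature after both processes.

V₁ = nRT₁/P₁ = 2.14×8.314×441/237 = 33.1 L.
Step 1 — Adiabatic: TV^(γ−1) = const ⇒ T₂ = 441×(1.85)^0.667 = 664 K; PV^γ = const ⇒ P₂ = 660 kPa.
ΔU = nCvΔT = 2.14×12.5×(664−441) = 5960 J.
Q = 0 for an adiabatic process, so W = −ΔU = -5960 J.
State after step 1: P = 660 kPa, V = 17.9 L, T = 664 K.
Step 2 — Polytropic n=1.17: T₂ = T₁(V₁/V₂)^(n−1) = 664×(0.201)^0.17 = 506 K; P₂ = P₁(V₁/V₂)^n = 101 kPa.
W = (P₁V₁−P₂V₂)/(n−1) = (660×17.9−101×89.0)/0.17 = 16600 J.
ΔU = nCvΔT = 2.14×12.5×(506−664) = -4230 J.
Q = ΔU + W = 12400 J.
Net over both steps: W = 10600 J, Q = 12400 J, ΔU = 1730 J.

506 K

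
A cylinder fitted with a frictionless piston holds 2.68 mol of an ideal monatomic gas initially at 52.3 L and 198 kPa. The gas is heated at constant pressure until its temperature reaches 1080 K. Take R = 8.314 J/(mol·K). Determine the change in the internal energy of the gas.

20600 J

T₁ = P₁V₁/(nR) = 198×52.3/(2.68×8.314) = 465 K.
Isobaric: P stays 198 kPa; V/T = const ⇒ T₂ = 1080 K, V₂ = 122 L.
For an ideal gas ΔU = nCvΔT with Cv = (3/2)R = 12.5 J/(mol·K).
ΔU = 2.68×12.5×(1080−465) = 20600 J.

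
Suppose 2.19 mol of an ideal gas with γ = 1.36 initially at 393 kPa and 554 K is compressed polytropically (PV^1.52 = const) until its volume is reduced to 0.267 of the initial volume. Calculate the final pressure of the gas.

2920 kPa

V₁ = nRT₁/P₁ = 2.19×8.314×554/393 = 25.7 L.
Polytropic n=1.52: T₂ = T₁(V₁/V₂)^(n−1) = 554×(3.75)^0.52 = 1100 K; P₂ = P₁(V₁/V₂)^n = 2920 kPa.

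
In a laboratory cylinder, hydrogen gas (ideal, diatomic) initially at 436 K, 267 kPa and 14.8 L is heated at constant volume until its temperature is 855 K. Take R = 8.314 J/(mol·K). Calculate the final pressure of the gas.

524 kPa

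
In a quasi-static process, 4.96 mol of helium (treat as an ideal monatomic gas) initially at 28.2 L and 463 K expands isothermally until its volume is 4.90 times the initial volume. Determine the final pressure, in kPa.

P₁ = nRT₁/V₁ = 4.96×8.314×463/28.2 = 677 kPa.
Isothermal: T stays 463 K; PV = const ⇒ V₂ = 138 L, P₂ = 138 kPa.

138 kPa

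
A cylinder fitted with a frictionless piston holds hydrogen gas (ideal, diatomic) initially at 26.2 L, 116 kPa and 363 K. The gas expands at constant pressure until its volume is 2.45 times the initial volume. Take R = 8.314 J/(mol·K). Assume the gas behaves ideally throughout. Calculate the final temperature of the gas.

889 K

Isobaric: P stays 116 kPa; V/T = const ⇒ T₂ = 889 K, V₂ = 64.2 L.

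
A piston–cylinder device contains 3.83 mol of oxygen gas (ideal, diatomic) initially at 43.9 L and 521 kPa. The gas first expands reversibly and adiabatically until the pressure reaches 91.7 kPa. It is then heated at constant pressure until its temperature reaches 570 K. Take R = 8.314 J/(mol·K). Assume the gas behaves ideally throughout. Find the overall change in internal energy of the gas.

T₁ = P₁V₁/(nR) = 521×43.9/(3.83×8.314) = 718 K.
Step 1 — Adiabatic: T₂/T₁ = (P₂/P₁)^((γ−1)/γ) ⇒ T₂ = 718×(0.176)^0.286 = 437 K; V₂ = 152 L.
ΔU = nCvΔT = 3.83×20.8×(437−718) = -22400 J.
Q = 0 for an adiabatic process, so W = −ΔU = 22400 J.
State after step 1: P = 91.7 kPa, V = 152 L, T = 437 K.
Step 2 — Isobaric: P stays 91.7 kPa; V/T = const ⇒ T₂ = 570 K, V₂ = 198 L.
W = PΔV = 91.7×(198−152) kPa·L = 4230 J.
ΔU = nCvΔT = 3.83×20.8×(570−437) = 10600 J.
Q = ΔU + W = nCpΔT = 14800 J.
Net over both steps: W = 26600 J, Q = 14800 J, ΔU = -11800 J.

-11800 J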